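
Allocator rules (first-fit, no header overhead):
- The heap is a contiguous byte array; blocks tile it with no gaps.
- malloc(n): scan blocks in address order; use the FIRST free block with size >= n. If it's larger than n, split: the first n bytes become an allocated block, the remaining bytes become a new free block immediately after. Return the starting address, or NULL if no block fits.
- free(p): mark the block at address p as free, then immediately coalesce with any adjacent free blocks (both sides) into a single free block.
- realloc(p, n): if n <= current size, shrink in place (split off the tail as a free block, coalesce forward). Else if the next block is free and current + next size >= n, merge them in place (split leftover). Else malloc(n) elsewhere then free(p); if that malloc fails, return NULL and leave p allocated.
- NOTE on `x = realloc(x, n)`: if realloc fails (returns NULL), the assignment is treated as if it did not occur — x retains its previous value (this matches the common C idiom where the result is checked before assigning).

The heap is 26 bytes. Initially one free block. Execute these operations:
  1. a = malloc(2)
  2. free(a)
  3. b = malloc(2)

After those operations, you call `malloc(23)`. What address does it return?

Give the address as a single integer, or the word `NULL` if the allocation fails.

Answer: 2

Derivation:
Op 1: a = malloc(2) -> a = 0; heap: [0-1 ALLOC][2-25 FREE]
Op 2: free(a) -> (freed a); heap: [0-25 FREE]
Op 3: b = malloc(2) -> b = 0; heap: [0-1 ALLOC][2-25 FREE]
malloc(23): first-fit scan over [0-1 ALLOC][2-25 FREE] -> 2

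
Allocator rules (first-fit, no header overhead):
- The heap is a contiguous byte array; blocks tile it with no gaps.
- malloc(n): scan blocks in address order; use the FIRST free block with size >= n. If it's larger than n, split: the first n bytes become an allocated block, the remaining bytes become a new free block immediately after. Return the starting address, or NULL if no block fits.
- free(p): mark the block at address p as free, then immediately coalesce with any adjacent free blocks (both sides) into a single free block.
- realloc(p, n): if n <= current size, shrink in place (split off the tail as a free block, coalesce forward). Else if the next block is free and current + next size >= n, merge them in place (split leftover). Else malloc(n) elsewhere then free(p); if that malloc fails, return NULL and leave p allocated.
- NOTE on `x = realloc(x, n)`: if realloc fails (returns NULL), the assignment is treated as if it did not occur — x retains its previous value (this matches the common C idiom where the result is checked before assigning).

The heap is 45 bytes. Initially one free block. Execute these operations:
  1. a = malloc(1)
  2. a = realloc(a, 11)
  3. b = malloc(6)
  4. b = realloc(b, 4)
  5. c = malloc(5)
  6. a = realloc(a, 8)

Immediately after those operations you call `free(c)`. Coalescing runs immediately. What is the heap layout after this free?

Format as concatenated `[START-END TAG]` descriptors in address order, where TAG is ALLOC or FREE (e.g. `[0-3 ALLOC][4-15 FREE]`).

Answer: [0-7 ALLOC][8-10 FREE][11-14 ALLOC][15-44 FREE]

Derivation:
Op 1: a = malloc(1) -> a = 0; heap: [0-0 ALLOC][1-44 FREE]
Op 2: a = realloc(a, 11) -> a = 0; heap: [0-10 ALLOC][11-44 FREE]
Op 3: b = malloc(6) -> b = 11; heap: [0-10 ALLOC][11-16 ALLOC][17-44 FREE]
Op 4: b = realloc(b, 4) -> b = 11; heap: [0-10 ALLOC][11-14 ALLOC][15-44 FREE]
Op 5: c = malloc(5) -> c = 15; heap: [0-10 ALLOC][11-14 ALLOC][15-19 ALLOC][20-44 FREE]
Op 6: a = realloc(a, 8) -> a = 0; heap: [0-7 ALLOC][8-10 FREE][11-14 ALLOC][15-19 ALLOC][20-44 FREE]
free(c): c = 15 -> block [15-19 ALLOC]; mark free, coalesce with adjacent free neighbors -> [0-7 ALLOC][8-10 FREE][11-14 ALLOC][15-44 FREE]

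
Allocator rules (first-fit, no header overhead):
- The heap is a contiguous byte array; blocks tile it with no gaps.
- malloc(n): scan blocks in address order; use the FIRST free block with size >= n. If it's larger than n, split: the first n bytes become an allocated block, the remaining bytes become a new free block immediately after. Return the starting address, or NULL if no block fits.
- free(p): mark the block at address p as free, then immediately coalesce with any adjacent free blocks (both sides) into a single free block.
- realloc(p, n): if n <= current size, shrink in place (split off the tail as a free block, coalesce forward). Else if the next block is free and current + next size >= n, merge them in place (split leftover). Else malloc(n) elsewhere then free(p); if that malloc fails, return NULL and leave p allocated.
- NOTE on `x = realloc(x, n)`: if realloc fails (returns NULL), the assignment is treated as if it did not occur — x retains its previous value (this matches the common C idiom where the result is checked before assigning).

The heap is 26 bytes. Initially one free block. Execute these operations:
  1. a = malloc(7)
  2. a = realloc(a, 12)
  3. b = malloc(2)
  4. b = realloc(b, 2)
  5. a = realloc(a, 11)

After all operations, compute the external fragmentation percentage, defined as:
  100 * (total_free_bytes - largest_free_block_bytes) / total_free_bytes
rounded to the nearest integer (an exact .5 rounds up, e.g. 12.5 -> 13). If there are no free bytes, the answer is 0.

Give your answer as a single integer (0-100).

Op 1: a = malloc(7) -> a = 0; heap: [0-6 ALLOC][7-25 FREE]
Op 2: a = realloc(a, 12) -> a = 0; heap: [0-11 ALLOC][12-25 FREE]
Op 3: b = malloc(2) -> b = 12; heap: [0-11 ALLOC][12-13 ALLOC][14-25 FREE]
Op 4: b = realloc(b, 2) -> b = 12; heap: [0-11 ALLOC][12-13 ALLOC][14-25 FREE]
Op 5: a = realloc(a, 11) -> a = 0; heap: [0-10 ALLOC][11-11 FREE][12-13 ALLOC][14-25 FREE]
Free blocks: [1 12] total_free=13 largest=12 -> 100*(13-12)/13 = 100/13 ≈ 7.692 -> rounds to 8

Answer: 8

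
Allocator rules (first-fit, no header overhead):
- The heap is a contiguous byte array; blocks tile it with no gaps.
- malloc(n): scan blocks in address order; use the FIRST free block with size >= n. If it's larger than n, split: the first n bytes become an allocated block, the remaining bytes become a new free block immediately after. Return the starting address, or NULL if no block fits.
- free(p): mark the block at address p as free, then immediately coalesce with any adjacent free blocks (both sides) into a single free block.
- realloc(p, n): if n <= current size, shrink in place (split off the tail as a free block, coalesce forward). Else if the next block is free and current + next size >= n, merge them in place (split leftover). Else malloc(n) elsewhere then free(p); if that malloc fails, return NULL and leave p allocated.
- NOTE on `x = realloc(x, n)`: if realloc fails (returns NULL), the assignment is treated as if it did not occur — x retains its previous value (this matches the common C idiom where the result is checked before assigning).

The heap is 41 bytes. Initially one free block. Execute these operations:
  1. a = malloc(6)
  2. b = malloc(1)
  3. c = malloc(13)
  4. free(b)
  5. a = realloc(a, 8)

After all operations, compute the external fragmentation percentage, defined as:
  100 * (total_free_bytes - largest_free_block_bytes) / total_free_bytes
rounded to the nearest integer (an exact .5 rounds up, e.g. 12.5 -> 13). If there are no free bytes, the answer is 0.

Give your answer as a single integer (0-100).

Op 1: a = malloc(6) -> a = 0; heap: [0-5 ALLOC][6-40 FREE]
Op 2: b = malloc(1) -> b = 6; heap: [0-5 ALLOC][6-6 ALLOC][7-40 FREE]
Op 3: c = malloc(13) -> c = 7; heap: [0-5 ALLOC][6-6 ALLOC][7-19 ALLOC][20-40 FREE]
Op 4: free(b) -> (freed b); heap: [0-5 ALLOC][6-6 FREE][7-19 ALLOC][20-40 FREE]
Op 5: a = realloc(a, 8) -> a = 20; heap: [0-6 FREE][7-19 ALLOC][20-27 ALLOC][28-40 FREE]
Free blocks: [7 13] total_free=20 largest=13 -> 100*(20-13)/20 = 700/20 = 35

Answer: 35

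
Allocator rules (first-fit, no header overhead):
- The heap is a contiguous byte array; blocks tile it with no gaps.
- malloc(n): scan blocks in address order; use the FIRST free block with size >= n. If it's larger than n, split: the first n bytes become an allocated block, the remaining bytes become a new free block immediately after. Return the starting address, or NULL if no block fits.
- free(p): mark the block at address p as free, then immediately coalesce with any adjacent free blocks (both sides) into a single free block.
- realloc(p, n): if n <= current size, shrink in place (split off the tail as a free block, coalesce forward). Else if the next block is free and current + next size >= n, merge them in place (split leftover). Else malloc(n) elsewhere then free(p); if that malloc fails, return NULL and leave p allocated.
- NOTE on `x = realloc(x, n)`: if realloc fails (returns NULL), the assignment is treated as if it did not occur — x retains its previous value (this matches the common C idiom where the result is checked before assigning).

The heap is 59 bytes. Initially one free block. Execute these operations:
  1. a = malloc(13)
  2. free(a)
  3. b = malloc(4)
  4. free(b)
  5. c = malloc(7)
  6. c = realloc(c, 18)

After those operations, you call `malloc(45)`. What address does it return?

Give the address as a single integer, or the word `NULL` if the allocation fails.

Op 1: a = malloc(13) -> a = 0; heap: [0-12 ALLOC][13-58 FREE]
Op 2: free(a) -> (freed a); heap: [0-58 FREE]
Op 3: b = malloc(4) -> b = 0; heap: [0-3 ALLOC][4-58 FREE]
Op 4: free(b) -> (freed b); heap: [0-58 FREE]
Op 5: c = malloc(7) -> c = 0; heap: [0-6 ALLOC][7-58 FREE]
Op 6: c = realloc(c, 18) -> c = 0; heap: [0-17 ALLOC][18-58 FREE]
malloc(45): first-fit scan over [0-17 ALLOC][18-58 FREE] -> NULL

Answer: NULL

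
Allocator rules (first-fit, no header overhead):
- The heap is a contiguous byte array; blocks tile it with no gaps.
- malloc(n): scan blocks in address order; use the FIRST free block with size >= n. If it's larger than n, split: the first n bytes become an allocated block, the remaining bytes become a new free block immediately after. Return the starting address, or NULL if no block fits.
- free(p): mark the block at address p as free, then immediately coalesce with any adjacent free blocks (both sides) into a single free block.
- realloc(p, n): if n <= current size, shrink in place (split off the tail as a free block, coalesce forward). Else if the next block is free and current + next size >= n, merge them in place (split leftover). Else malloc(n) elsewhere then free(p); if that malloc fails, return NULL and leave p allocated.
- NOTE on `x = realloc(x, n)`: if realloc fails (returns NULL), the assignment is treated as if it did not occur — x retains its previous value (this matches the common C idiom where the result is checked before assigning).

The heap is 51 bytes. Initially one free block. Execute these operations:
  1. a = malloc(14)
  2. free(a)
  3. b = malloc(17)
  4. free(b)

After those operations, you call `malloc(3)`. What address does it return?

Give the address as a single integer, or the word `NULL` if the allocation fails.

Answer: 0

Derivation:
Op 1: a = malloc(14) -> a = 0; heap: [0-13 ALLOC][14-50 FREE]
Op 2: free(a) -> (freed a); heap: [0-50 FREE]
Op 3: b = malloc(17) -> b = 0; heap: [0-16 ALLOC][17-50 FREE]
Op 4: free(b) -> (freed b); heap: [0-50 FREE]
malloc(3): first-fit scan over [0-50 FREE] -> 0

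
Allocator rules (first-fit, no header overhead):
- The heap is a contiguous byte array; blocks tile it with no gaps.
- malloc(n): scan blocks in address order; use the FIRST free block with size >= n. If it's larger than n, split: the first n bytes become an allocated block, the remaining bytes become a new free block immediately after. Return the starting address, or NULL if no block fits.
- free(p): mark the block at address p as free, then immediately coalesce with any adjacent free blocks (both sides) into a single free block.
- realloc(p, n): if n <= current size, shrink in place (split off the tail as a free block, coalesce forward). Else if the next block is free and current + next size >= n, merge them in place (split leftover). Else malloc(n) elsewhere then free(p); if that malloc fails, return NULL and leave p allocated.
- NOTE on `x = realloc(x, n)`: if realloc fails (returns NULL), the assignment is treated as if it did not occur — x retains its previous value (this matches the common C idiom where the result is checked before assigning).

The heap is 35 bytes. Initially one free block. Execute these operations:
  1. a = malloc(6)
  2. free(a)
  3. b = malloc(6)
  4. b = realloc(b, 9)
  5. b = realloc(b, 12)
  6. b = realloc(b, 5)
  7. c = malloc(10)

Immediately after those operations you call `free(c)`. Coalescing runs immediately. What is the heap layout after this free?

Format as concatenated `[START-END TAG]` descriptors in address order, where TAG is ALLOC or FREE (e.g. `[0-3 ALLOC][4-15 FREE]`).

Op 1: a = malloc(6) -> a = 0; heap: [0-5 ALLOC][6-34 FREE]
Op 2: free(a) -> (freed a); heap: [0-34 FREE]
Op 3: b = malloc(6) -> b = 0; heap: [0-5 ALLOC][6-34 FREE]
Op 4: b = realloc(b, 9) -> b = 0; heap: [0-8 ALLOC][9-34 FREE]
Op 5: b = realloc(b, 12) -> b = 0; heap: [0-11 ALLOC][12-34 FREE]
Op 6: b = realloc(b, 5) -> b = 0; heap: [0-4 ALLOC][5-34 FREE]
Op 7: c = malloc(10) -> c = 5; heap: [0-4 ALLOC][5-14 ALLOC][15-34 FREE]
free(c): c = 5 -> block [5-14 ALLOC]; mark free, coalesce with adjacent free neighbors -> [0-4 ALLOC][5-34 FREE]

Answer: [0-4 ALLOC][5-34 FREE]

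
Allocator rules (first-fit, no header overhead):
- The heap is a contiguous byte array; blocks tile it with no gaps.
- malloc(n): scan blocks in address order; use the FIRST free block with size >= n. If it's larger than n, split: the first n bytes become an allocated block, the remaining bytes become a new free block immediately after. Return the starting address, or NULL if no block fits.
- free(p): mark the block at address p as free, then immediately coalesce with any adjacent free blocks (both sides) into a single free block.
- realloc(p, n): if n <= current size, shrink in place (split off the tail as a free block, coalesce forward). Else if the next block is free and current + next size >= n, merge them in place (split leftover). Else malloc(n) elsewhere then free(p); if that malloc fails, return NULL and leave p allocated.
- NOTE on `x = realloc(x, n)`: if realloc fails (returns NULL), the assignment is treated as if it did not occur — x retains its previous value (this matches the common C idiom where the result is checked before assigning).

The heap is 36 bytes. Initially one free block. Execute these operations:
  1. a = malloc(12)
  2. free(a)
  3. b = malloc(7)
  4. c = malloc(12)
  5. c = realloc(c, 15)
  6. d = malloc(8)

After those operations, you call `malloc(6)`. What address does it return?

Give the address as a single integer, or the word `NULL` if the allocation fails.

Answer: 30

Derivation:
Op 1: a = malloc(12) -> a = 0; heap: [0-11 ALLOC][12-35 FREE]
Op 2: free(a) -> (freed a); heap: [0-35 FREE]
Op 3: b = malloc(7) -> b = 0; heap: [0-6 ALLOC][7-35 FREE]
Op 4: c = malloc(12) -> c = 7; heap: [0-6 ALLOC][7-18 ALLOC][19-35 FREE]
Op 5: c = realloc(c, 15) -> c = 7; heap: [0-6 ALLOC][7-21 ALLOC][22-35 FREE]
Op 6: d = malloc(8) -> d = 22; heap: [0-6 ALLOC][7-21 ALLOC][22-29 ALLOC][30-35 FREE]
malloc(6): first-fit scan over [0-6 ALLOC][7-21 ALLOC][22-29 ALLOC][30-35 FREE] -> 30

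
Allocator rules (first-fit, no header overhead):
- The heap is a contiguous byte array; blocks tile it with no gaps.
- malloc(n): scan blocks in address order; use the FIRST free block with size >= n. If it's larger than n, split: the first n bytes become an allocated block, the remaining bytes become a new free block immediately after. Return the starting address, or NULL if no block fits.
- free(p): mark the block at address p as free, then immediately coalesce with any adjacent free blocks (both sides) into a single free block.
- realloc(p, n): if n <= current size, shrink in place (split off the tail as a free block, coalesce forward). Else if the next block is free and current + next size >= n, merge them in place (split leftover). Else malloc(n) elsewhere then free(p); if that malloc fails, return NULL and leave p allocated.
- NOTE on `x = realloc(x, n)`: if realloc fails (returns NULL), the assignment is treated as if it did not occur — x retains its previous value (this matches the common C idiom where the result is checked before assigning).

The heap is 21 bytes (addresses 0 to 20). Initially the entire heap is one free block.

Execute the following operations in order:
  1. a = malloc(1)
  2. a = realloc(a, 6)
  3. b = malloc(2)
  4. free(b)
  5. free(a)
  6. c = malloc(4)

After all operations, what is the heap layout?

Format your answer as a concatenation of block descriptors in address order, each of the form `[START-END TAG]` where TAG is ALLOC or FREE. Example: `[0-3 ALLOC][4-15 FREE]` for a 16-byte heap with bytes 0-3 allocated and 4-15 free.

Answer: [0-3 ALLOC][4-20 FREE]

Derivation:
Op 1: a = malloc(1) -> a = 0; heap: [0-0 ALLOC][1-20 FREE]
Op 2: a = realloc(a, 6) -> a = 0; heap: [0-5 ALLOC][6-20 FREE]
Op 3: b = malloc(2) -> b = 6; heap: [0-5 ALLOC][6-7 ALLOC][8-20 FREE]
Op 4: free(b) -> (freed b); heap: [0-5 ALLOC][6-20 FREE]
Op 5: free(a) -> (freed a); heap: [0-20 FREE]
Op 6: c = malloc(4) -> c = 0; heap: [0-3 ALLOC][4-20 FREE]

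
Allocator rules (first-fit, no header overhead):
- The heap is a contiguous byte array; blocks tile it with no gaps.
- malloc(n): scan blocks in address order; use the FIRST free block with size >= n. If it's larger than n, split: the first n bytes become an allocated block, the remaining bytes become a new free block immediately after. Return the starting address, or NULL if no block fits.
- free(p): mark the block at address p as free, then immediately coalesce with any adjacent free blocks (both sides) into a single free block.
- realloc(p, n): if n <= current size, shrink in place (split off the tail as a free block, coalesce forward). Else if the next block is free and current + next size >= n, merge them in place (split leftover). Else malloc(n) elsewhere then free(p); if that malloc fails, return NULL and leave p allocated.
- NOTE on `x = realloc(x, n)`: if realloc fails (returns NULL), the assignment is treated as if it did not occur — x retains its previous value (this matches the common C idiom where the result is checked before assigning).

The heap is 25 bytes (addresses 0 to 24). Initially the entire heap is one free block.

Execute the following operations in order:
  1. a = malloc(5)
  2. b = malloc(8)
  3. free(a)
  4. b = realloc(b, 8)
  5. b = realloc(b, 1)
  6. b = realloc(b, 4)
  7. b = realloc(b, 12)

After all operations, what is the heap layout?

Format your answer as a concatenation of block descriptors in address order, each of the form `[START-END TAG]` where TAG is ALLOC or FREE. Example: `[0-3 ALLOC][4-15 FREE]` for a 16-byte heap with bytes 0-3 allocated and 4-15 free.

Answer: [0-4 FREE][5-16 ALLOC][17-24 FREE]

Derivation:
Op 1: a = malloc(5) -> a = 0; heap: [0-4 ALLOC][5-24 FREE]
Op 2: b = malloc(8) -> b = 5; heap: [0-4 ALLOC][5-12 ALLOC][13-24 FREE]
Op 3: free(a) -> (freed a); heap: [0-4 FREE][5-12 ALLOC][13-24 FREE]
Op 4: b = realloc(b, 8) -> b = 5; heap: [0-4 FREE][5-12 ALLOC][13-24 FREE]
Op 5: b = realloc(b, 1) -> b = 5; heap: [0-4 FREE][5-5 ALLOC][6-24 FREE]
Op 6: b = realloc(b, 4) -> b = 5; heap: [0-4 FREE][5-8 ALLOC][9-24 FREE]
Op 7: b = realloc(b, 12) -> b = 5; heap: [0-4 FREE][5-16 ALLOC][17-24 FREE]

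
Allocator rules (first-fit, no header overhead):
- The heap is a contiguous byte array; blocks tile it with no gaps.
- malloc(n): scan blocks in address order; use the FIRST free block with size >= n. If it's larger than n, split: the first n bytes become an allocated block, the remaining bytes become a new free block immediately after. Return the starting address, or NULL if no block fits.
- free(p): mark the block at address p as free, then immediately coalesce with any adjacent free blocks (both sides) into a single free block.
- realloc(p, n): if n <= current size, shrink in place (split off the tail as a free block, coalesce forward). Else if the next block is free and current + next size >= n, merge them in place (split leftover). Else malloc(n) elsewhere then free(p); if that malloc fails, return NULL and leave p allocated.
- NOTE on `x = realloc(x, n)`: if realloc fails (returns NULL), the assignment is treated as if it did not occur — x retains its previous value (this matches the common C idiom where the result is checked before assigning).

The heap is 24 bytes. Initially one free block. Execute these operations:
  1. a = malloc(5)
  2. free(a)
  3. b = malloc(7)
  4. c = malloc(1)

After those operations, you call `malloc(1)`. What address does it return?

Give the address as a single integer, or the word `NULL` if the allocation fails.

Answer: 8

Derivation:
Op 1: a = malloc(5) -> a = 0; heap: [0-4 ALLOC][5-23 FREE]
Op 2: free(a) -> (freed a); heap: [0-23 FREE]
Op 3: b = malloc(7) -> b = 0; heap: [0-6 ALLOC][7-23 FREE]
Op 4: c = malloc(1) -> c = 7; heap: [0-6 ALLOC][7-7 ALLOC][8-23 FREE]
malloc(1): first-fit scan over [0-6 ALLOC][7-7 ALLOC][8-23 FREE] -> 8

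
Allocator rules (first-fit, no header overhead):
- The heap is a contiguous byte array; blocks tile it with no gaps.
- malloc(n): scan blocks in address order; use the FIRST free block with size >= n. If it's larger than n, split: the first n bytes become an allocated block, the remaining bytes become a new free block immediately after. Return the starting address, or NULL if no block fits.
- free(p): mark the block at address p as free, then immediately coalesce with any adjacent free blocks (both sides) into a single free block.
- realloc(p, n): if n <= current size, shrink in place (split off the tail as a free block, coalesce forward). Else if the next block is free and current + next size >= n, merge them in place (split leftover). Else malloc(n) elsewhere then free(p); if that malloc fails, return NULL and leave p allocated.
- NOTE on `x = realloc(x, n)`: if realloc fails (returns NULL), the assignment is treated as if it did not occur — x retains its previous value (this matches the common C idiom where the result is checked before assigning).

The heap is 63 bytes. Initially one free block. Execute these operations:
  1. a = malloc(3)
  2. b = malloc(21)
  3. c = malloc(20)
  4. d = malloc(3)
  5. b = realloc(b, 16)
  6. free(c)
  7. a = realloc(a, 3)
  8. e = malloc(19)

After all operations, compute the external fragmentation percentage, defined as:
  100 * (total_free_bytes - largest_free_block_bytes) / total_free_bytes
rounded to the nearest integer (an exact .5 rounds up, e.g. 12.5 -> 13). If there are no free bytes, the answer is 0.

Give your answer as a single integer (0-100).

Op 1: a = malloc(3) -> a = 0; heap: [0-2 ALLOC][3-62 FREE]
Op 2: b = malloc(21) -> b = 3; heap: [0-2 ALLOC][3-23 ALLOC][24-62 FREE]
Op 3: c = malloc(20) -> c = 24; heap: [0-2 ALLOC][3-23 ALLOC][24-43 ALLOC][44-62 FREE]
Op 4: d = malloc(3) -> d = 44; heap: [0-2 ALLOC][3-23 ALLOC][24-43 ALLOC][44-46 ALLOC][47-62 FREE]
Op 5: b = realloc(b, 16) -> b = 3; heap: [0-2 ALLOC][3-18 ALLOC][19-23 FREE][24-43 ALLOC][44-46 ALLOC][47-62 FREE]
Op 6: free(c) -> (freed c); heap: [0-2 ALLOC][3-18 ALLOC][19-43 FREE][44-46 ALLOC][47-62 FREE]
Op 7: a = realloc(a, 3) -> a = 0; heap: [0-2 ALLOC][3-18 ALLOC][19-43 FREE][44-46 ALLOC][47-62 FREE]
Op 8: e = malloc(19) -> e = 19; heap: [0-2 ALLOC][3-18 ALLOC][19-37 ALLOC][38-43 FREE][44-46 ALLOC][47-62 FREE]
Free blocks: [6 16] total_free=22 largest=16 -> 100*(22-16)/22 = 600/22 ≈ 27.273 -> rounds to 27

Answer: 27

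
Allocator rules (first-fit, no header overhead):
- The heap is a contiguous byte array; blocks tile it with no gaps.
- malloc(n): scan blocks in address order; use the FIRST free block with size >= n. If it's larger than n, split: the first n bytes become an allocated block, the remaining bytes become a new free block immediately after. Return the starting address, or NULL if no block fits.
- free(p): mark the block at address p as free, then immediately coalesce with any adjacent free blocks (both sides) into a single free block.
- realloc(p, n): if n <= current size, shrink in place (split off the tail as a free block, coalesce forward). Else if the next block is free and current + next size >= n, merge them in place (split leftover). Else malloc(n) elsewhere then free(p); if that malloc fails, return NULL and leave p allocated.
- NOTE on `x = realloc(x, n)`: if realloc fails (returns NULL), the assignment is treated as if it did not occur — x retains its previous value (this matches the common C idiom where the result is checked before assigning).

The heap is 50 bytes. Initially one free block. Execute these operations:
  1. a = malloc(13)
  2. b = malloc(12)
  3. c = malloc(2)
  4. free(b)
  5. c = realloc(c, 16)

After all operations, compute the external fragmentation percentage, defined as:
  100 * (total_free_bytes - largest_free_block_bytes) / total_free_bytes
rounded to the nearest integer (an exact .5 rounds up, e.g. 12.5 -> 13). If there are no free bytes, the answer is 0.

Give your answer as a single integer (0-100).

Op 1: a = malloc(13) -> a = 0; heap: [0-12 ALLOC][13-49 FREE]
Op 2: b = malloc(12) -> b = 13; heap: [0-12 ALLOC][13-24 ALLOC][25-49 FREE]
Op 3: c = malloc(2) -> c = 25; heap: [0-12 ALLOC][13-24 ALLOC][25-26 ALLOC][27-49 FREE]
Op 4: free(b) -> (freed b); heap: [0-12 ALLOC][13-24 FREE][25-26 ALLOC][27-49 FREE]
Op 5: c = realloc(c, 16) -> c = 25; heap: [0-12 ALLOC][13-24 FREE][25-40 ALLOC][41-49 FREE]
Free blocks: [12 9] total_free=21 largest=12 -> 100*(21-12)/21 = 900/21 ≈ 42.857 -> rounds to 43

Answer: 43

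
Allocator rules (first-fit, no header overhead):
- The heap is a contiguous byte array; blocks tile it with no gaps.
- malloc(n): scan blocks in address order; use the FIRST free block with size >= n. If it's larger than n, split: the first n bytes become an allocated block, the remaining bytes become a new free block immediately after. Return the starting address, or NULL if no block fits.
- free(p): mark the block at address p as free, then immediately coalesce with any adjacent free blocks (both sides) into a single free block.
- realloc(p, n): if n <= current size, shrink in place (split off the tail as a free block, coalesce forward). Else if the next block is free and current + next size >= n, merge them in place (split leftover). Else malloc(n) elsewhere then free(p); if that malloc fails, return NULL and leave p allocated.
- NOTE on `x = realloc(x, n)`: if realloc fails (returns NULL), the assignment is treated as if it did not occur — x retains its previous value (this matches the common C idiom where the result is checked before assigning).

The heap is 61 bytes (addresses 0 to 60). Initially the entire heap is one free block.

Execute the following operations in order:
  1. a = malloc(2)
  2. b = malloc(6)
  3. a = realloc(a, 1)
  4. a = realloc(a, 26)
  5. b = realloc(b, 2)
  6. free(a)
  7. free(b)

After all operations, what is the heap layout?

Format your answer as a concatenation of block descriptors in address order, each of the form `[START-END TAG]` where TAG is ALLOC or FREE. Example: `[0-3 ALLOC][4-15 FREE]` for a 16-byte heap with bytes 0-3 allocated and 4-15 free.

Answer: [0-60 FREE]

Derivation:
Op 1: a = malloc(2) -> a = 0; heap: [0-1 ALLOC][2-60 FREE]
Op 2: b = malloc(6) -> b = 2; heap: [0-1 ALLOC][2-7 ALLOC][8-60 FREE]
Op 3: a = realloc(a, 1) -> a = 0; heap: [0-0 ALLOC][1-1 FREE][2-7 ALLOC][8-60 FREE]
Op 4: a = realloc(a, 26) -> a = 8; heap: [0-1 FREE][2-7 ALLOC][8-33 ALLOC][34-60 FREE]
Op 5: b = realloc(b, 2) -> b = 2; heap: [0-1 FREE][2-3 ALLOC][4-7 FREE][8-33 ALLOC][34-60 FREE]
Op 6: free(a) -> (freed a); heap: [0-1 FREE][2-3 ALLOC][4-60 FREE]
Op 7: free(b) -> (freed b); heap: [0-60 FREE]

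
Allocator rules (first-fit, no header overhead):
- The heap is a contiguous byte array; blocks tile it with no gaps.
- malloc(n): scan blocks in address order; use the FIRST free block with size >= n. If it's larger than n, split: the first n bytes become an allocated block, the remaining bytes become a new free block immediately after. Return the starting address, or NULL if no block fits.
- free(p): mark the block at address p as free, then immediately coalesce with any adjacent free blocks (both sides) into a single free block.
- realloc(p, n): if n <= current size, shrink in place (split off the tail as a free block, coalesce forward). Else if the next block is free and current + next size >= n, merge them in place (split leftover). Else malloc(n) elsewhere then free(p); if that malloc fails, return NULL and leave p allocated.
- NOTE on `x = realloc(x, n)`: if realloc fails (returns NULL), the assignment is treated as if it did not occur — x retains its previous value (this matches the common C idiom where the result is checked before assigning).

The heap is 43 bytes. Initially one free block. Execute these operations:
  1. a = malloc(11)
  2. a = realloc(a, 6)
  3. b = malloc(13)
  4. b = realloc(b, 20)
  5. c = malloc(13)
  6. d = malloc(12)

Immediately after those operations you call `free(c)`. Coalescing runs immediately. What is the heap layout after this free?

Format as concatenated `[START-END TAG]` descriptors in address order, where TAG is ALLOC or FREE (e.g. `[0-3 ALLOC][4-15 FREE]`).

Answer: [0-5 ALLOC][6-25 ALLOC][26-42 FREE]

Derivation:
Op 1: a = malloc(11) -> a = 0; heap: [0-10 ALLOC][11-42 FREE]
Op 2: a = realloc(a, 6) -> a = 0; heap: [0-5 ALLOC][6-42 FREE]
Op 3: b = malloc(13) -> b = 6; heap: [0-5 ALLOC][6-18 ALLOC][19-42 FREE]
Op 4: b = realloc(b, 20) -> b = 6; heap: [0-5 ALLOC][6-25 ALLOC][26-42 FREE]
Op 5: c = malloc(13) -> c = 26; heap: [0-5 ALLOC][6-25 ALLOC][26-38 ALLOC][39-42 FREE]
Op 6: d = malloc(12) -> d = NULL; heap: [0-5 ALLOC][6-25 ALLOC][26-38 ALLOC][39-42 FREE]
free(c): c = 26 -> block [26-38 ALLOC]; mark free, coalesce with adjacent free neighbors -> [0-5 ALLOC][6-25 ALLOC][26-42 FREE]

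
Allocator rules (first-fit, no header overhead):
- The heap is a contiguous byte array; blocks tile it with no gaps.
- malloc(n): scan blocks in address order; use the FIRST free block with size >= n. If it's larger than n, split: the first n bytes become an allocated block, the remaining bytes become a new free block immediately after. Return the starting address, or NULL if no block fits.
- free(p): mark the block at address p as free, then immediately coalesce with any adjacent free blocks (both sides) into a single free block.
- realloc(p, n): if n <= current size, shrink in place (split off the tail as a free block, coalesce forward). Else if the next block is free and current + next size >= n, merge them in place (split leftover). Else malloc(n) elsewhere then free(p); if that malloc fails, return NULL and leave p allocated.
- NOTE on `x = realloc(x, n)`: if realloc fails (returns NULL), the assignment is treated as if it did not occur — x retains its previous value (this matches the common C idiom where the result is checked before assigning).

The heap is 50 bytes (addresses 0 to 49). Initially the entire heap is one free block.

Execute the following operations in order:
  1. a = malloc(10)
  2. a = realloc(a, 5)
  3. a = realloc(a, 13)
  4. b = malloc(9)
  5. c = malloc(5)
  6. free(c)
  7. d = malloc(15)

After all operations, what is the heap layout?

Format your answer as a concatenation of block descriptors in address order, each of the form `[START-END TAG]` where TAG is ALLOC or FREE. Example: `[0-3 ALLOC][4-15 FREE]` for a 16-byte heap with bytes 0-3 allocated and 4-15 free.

Answer: [0-12 ALLOC][13-21 ALLOC][22-36 ALLOC][37-49 FREE]

Derivation:
Op 1: a = malloc(10) -> a = 0; heap: [0-9 ALLOC][10-49 FREE]
Op 2: a = realloc(a, 5) -> a = 0; heap: [0-4 ALLOC][5-49 FREE]
Op 3: a = realloc(a, 13) -> a = 0; heap: [0-12 ALLOC][13-49 FREE]
Op 4: b = malloc(9) -> b = 13; heap: [0-12 ALLOC][13-21 ALLOC][22-49 FREE]
Op 5: c = malloc(5) -> c = 22; heap: [0-12 ALLOC][13-21 ALLOC][22-26 ALLOC][27-49 FREE]
Op 6: free(c) -> (freed c); heap: [0-12 ALLOC][13-21 ALLOC][22-49 FREE]
Op 7: d = malloc(15) -> d = 22; heap: [0-12 ALLOC][13-21 ALLOC][22-36 ALLOC][37-49 FREE]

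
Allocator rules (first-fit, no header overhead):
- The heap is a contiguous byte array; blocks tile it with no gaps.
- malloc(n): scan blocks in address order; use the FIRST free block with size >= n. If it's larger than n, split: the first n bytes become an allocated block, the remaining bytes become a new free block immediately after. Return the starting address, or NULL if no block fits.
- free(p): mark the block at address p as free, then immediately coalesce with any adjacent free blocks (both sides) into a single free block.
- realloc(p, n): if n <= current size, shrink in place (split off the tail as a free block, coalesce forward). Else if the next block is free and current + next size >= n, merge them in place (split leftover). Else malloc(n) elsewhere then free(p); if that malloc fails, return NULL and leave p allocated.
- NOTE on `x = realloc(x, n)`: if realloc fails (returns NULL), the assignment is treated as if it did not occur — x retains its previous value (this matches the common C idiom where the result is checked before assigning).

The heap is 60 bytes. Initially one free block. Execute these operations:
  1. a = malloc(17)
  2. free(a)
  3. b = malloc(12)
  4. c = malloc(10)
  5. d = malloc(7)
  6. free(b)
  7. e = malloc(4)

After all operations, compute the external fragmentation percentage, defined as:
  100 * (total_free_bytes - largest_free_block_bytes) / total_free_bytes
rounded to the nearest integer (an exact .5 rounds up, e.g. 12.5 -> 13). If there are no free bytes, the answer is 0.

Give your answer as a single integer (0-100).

Op 1: a = malloc(17) -> a = 0; heap: [0-16 ALLOC][17-59 FREE]
Op 2: free(a) -> (freed a); heap: [0-59 FREE]
Op 3: b = malloc(12) -> b = 0; heap: [0-11 ALLOC][12-59 FREE]
Op 4: c = malloc(10) -> c = 12; heap: [0-11 ALLOC][12-21 ALLOC][22-59 FREE]
Op 5: d = malloc(7) -> d = 22; heap: [0-11 ALLOC][12-21 ALLOC][22-28 ALLOC][29-59 FREE]
Op 6: free(b) -> (freed b); heap: [0-11 FREE][12-21 ALLOC][22-28 ALLOC][29-59 FREE]
Op 7: e = malloc(4) -> e = 0; heap: [0-3 ALLOC][4-11 FREE][12-21 ALLOC][22-28 ALLOC][29-59 FREE]
Free blocks: [8 31] total_free=39 largest=31 -> 100*(39-31)/39 = 800/39 ≈ 20.513 -> rounds to 21

Answer: 21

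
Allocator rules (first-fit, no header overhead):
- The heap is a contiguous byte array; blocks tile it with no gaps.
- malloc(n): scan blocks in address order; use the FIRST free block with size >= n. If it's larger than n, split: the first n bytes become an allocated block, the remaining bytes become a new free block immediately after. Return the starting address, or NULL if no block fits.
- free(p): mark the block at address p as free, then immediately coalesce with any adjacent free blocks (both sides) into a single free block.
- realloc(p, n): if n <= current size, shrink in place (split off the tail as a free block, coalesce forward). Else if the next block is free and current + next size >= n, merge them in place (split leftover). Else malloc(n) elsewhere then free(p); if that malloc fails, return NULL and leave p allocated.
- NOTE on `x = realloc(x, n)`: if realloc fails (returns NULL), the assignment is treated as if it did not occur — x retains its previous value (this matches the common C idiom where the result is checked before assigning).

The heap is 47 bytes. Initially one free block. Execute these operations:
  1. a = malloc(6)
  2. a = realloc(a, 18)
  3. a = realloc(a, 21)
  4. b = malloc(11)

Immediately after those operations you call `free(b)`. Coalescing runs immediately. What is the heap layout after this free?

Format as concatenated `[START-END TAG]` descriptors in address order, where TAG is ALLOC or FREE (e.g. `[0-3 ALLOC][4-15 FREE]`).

Op 1: a = malloc(6) -> a = 0; heap: [0-5 ALLOC][6-46 FREE]
Op 2: a = realloc(a, 18) -> a = 0; heap: [0-17 ALLOC][18-46 FREE]
Op 3: a = realloc(a, 21) -> a = 0; heap: [0-20 ALLOC][21-46 FREE]
Op 4: b = malloc(11) -> b = 21; heap: [0-20 ALLOC][21-31 ALLOC][32-46 FREE]
free(b): b = 21 -> block [21-31 ALLOC]; mark free, coalesce with adjacent free neighbors -> [0-20 ALLOC][21-46 FREE]

Answer: [0-20 ALLOC][21-46 FREE]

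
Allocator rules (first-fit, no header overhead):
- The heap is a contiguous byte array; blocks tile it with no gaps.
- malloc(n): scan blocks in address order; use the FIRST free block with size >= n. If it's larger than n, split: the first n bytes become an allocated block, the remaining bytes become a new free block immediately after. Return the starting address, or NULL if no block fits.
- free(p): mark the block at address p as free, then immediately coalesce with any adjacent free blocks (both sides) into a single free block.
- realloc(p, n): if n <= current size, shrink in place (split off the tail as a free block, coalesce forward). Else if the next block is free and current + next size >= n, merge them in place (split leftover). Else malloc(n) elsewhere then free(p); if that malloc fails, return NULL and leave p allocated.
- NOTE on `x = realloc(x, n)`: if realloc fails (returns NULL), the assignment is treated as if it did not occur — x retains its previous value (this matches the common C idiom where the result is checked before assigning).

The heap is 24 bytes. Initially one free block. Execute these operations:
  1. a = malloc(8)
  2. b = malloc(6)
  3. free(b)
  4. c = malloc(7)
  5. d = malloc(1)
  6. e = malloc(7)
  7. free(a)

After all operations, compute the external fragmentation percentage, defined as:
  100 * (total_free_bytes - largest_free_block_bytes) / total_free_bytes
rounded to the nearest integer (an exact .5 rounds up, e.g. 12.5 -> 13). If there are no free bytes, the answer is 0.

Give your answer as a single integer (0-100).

Answer: 11

Derivation:
Op 1: a = malloc(8) -> a = 0; heap: [0-7 ALLOC][8-23 FREE]
Op 2: b = malloc(6) -> b = 8; heap: [0-7 ALLOC][8-13 ALLOC][14-23 FREE]
Op 3: free(b) -> (freed b); heap: [0-7 ALLOC][8-23 FREE]
Op 4: c = malloc(7) -> c = 8; heap: [0-7 ALLOC][8-14 ALLOC][15-23 FREE]
Op 5: d = malloc(1) -> d = 15; heap: [0-7 ALLOC][8-14 ALLOC][15-15 ALLOC][16-23 FREE]
Op 6: e = malloc(7) -> e = 16; heap: [0-7 ALLOC][8-14 ALLOC][15-15 ALLOC][16-22 ALLOC][23-23 FREE]
Op 7: free(a) -> (freed a); heap: [0-7 FREE][8-14 ALLOC][15-15 ALLOC][16-22 ALLOC][23-23 FREE]
Free blocks: [8 1] total_free=9 largest=8 -> 100*(9-8)/9 = 100/9 ≈ 11.111 -> rounds to 11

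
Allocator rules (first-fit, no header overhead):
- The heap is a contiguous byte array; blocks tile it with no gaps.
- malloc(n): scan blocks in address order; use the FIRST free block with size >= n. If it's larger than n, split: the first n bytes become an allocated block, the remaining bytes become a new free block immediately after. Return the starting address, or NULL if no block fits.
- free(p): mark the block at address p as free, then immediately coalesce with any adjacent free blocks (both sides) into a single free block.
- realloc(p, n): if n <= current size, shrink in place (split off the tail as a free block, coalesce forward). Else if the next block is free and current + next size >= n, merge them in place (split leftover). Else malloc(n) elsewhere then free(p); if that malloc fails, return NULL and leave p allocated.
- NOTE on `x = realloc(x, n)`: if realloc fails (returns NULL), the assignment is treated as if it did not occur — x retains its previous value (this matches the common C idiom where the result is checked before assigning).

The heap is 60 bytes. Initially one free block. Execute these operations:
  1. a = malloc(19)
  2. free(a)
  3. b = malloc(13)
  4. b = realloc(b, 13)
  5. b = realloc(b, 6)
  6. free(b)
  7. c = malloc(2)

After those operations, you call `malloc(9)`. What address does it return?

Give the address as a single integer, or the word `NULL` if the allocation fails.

Answer: 2

Derivation:
Op 1: a = malloc(19) -> a = 0; heap: [0-18 ALLOC][19-59 FREE]
Op 2: free(a) -> (freed a); heap: [0-59 FREE]
Op 3: b = malloc(13) -> b = 0; heap: [0-12 ALLOC][13-59 FREE]
Op 4: b = realloc(b, 13) -> b = 0; heap: [0-12 ALLOC][13-59 FREE]
Op 5: b = realloc(b, 6) -> b = 0; heap: [0-5 ALLOC][6-59 FREE]
Op 6: free(b) -> (freed b); heap: [0-59 FREE]
Op 7: c = malloc(2) -> c = 0; heap: [0-1 ALLOC][2-59 FREE]
malloc(9): first-fit scan over [0-1 ALLOC][2-59 FREE] -> 2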